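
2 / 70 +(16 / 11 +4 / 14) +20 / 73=57413 / 28105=2.04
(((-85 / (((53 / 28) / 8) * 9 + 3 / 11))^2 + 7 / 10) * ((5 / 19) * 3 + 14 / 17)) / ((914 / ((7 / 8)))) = 1.93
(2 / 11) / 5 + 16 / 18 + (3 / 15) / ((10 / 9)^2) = 53819 / 49500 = 1.09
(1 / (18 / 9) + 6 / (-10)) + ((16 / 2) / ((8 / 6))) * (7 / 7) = 59 / 10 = 5.90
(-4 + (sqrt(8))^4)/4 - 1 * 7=8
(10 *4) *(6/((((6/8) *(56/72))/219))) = 630720/7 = 90102.86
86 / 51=1.69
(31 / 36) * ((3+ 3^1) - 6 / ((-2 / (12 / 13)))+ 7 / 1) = 13.58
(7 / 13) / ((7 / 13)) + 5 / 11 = 16 / 11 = 1.45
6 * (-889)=-5334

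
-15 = -15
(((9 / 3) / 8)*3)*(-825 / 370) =-1485 / 592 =-2.51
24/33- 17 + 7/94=-16749/1034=-16.20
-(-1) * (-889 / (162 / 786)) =-116459 / 27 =-4313.30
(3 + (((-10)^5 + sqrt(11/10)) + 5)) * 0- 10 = -10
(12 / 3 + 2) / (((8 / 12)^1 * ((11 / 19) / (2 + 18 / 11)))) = 6840 / 121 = 56.53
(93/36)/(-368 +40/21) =-7/992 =-0.01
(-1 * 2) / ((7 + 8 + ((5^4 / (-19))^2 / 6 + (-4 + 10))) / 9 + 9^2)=-38988 / 2015125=-0.02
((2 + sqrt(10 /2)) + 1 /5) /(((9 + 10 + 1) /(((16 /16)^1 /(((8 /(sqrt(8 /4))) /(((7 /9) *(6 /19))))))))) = 77 *sqrt(2) /22800 + 7 *sqrt(10) /4560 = 0.01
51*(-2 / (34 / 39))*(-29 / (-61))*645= -2188485 / 61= -35876.80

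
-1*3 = -3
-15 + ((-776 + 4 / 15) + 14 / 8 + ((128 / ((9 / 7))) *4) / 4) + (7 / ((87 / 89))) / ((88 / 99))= -7113521 / 10440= -681.37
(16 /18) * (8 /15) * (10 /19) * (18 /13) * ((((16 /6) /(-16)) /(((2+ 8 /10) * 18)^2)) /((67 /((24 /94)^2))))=-3200 /145093705029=-0.00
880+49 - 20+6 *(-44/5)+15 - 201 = 3351/5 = 670.20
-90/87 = -30/29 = -1.03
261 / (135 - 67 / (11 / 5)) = 2871 / 1150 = 2.50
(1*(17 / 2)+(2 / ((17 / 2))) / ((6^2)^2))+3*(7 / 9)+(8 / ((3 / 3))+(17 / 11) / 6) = 1156691 / 60588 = 19.09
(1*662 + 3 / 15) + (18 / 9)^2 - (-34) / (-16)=26563 / 40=664.08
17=17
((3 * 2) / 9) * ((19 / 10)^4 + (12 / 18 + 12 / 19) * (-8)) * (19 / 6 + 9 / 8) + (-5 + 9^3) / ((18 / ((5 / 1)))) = 4282154591 / 20520000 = 208.68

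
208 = 208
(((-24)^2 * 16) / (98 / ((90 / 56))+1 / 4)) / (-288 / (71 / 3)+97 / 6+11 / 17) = 12013608960 / 370713377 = 32.41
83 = 83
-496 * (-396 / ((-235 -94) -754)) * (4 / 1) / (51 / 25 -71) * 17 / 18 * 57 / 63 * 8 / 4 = 9275200 / 515907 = 17.98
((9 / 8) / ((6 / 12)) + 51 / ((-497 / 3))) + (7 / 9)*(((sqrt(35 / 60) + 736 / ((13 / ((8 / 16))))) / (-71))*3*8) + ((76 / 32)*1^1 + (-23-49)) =-75.33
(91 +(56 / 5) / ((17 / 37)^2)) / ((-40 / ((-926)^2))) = -3088085.58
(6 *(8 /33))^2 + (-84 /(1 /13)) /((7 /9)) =-1401.88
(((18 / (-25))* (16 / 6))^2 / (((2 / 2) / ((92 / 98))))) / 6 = 17664 / 30625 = 0.58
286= 286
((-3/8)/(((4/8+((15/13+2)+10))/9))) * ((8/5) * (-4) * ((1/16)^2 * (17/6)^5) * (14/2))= 129206987/16358400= 7.90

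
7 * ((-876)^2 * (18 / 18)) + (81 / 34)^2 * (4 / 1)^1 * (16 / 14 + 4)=10867047732 / 2023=5371748.76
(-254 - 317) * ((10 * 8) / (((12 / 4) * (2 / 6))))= -45680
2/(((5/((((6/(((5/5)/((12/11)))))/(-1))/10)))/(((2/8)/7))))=-0.01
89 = 89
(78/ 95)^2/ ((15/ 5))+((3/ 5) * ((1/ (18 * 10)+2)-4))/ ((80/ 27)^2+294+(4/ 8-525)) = 1342671621/ 5835005450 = 0.23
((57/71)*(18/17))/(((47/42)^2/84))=152028576/2666263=57.02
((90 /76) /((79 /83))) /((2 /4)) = 3735 /1501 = 2.49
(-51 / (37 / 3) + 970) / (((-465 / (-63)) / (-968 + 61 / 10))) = -7218838263 / 57350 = -125873.38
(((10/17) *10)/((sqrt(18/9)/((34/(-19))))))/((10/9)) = -90 *sqrt(2)/19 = -6.70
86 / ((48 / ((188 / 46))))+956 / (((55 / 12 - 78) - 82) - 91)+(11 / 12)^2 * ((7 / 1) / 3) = 158759017 / 29380752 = 5.40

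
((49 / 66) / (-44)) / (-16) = 49 / 46464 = 0.00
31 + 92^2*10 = 84671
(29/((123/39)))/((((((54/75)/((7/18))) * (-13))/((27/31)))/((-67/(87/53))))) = 621425/45756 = 13.58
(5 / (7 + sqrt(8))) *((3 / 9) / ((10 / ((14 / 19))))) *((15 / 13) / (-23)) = -245 / 232921 + 70 *sqrt(2) / 232921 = -0.00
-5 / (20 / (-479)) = 479 / 4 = 119.75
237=237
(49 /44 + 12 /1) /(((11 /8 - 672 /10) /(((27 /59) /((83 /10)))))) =-1557900 /141831811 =-0.01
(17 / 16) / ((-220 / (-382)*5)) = 0.37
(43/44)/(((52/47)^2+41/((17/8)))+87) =1614779/177655764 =0.01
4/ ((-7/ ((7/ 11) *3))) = -12/ 11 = -1.09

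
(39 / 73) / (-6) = -13 / 146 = -0.09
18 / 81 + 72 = 650 / 9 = 72.22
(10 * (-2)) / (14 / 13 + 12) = -26 / 17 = -1.53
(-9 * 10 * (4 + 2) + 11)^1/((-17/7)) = 3703/17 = 217.82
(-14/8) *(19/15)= -133/60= -2.22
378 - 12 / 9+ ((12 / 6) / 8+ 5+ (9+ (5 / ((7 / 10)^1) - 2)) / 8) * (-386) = -195907 / 84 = -2332.23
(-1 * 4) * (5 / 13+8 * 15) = -6260 / 13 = -481.54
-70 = -70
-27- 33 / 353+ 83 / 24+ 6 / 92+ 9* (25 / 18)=-2157043 / 194856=-11.07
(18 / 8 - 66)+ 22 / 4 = -233 / 4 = -58.25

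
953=953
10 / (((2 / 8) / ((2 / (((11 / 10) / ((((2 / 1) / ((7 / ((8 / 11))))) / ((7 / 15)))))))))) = 192000 / 5929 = 32.38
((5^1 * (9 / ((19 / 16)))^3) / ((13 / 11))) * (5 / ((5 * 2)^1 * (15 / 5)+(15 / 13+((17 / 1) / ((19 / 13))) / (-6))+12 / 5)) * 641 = 15790629888000 / 84571109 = 186714.23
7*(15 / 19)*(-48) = -5040 / 19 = -265.26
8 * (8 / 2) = 32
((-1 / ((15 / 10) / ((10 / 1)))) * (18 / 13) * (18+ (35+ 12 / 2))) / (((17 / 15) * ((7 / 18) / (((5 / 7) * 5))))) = -47790000 / 10829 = -4413.15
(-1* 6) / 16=-3 / 8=-0.38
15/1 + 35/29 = 470/29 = 16.21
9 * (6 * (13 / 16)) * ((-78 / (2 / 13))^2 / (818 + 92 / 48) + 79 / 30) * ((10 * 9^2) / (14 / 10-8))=-1473909177195 / 865832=-1702303.88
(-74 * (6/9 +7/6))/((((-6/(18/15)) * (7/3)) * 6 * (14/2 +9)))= 0.12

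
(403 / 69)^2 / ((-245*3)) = -162409 / 3499335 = -0.05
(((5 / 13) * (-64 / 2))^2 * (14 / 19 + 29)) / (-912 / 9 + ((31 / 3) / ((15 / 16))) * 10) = 1627200 / 3211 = 506.76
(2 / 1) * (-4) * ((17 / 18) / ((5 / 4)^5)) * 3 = -69632 / 9375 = -7.43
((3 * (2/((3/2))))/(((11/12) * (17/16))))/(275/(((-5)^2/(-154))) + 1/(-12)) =-9216/3801523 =-0.00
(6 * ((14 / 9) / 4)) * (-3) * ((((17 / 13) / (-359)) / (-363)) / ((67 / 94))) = -11186 / 113506107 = -0.00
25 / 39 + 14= 571 / 39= 14.64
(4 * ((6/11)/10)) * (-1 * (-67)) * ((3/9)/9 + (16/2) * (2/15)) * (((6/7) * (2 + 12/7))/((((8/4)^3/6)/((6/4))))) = 778674/13475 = 57.79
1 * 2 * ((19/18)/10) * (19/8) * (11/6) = 3971/4320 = 0.92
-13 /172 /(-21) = 13 /3612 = 0.00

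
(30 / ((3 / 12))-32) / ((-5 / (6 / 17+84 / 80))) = -10494 / 425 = -24.69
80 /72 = 10 /9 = 1.11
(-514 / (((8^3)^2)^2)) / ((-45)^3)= 257 / 3131031158784000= 0.00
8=8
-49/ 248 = -0.20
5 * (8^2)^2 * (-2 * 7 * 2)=-573440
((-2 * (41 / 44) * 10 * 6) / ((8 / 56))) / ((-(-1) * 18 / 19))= -27265 / 33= -826.21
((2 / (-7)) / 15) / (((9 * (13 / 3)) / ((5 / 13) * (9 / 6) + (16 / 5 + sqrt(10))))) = -491 / 266175 - 2 * sqrt(10) / 4095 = -0.00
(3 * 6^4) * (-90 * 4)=-1399680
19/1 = 19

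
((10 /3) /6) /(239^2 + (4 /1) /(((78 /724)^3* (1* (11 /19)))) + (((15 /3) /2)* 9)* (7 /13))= 725010 /81770309029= 0.00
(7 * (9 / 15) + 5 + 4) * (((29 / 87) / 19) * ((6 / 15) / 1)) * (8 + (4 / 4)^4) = 396 / 475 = 0.83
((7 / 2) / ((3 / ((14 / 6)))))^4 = 5764801 / 104976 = 54.92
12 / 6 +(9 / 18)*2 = 3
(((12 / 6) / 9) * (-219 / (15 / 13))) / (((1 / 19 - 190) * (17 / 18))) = 72124 / 306765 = 0.24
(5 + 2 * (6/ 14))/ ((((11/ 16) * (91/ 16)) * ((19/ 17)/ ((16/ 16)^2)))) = 178432/ 133133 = 1.34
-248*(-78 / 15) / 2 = 644.80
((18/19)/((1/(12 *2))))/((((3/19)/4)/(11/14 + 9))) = 39456/7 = 5636.57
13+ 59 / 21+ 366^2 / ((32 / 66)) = 23209205 / 84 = 276300.06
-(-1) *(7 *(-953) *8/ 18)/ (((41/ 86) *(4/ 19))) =-10900414/ 369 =-29540.42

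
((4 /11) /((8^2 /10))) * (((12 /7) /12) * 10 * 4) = 25 /77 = 0.32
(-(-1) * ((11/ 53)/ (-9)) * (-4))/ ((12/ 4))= 44/ 1431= 0.03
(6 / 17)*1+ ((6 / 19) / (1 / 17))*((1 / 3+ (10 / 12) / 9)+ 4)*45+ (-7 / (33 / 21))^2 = 42577272 / 39083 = 1089.41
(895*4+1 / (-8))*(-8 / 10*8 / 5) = -114556 / 25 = -4582.24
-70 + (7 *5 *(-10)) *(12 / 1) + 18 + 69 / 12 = -16985 / 4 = -4246.25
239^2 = 57121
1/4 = 0.25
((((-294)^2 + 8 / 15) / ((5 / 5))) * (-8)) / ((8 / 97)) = -8384343.73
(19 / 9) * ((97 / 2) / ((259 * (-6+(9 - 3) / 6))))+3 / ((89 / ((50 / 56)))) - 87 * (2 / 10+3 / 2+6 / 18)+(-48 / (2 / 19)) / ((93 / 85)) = -76367392351 / 128624580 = -593.72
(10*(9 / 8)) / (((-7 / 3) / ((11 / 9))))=-165 / 28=-5.89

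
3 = 3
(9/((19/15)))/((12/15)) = 675/76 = 8.88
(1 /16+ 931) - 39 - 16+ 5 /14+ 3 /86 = 4221005 /4816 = 876.45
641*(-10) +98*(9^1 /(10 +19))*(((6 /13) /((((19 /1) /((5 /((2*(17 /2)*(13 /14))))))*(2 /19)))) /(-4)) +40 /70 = -3738424657 /583219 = -6409.98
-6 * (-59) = 354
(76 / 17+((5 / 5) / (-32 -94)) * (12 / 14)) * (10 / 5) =22310 / 2499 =8.93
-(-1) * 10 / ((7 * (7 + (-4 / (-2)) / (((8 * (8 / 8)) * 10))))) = 400 / 1967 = 0.20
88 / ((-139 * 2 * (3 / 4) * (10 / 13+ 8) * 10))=-572 / 118845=-0.00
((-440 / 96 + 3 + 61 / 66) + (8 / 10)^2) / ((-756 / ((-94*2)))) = -47 / 9900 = -0.00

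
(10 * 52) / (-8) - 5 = -70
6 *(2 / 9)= 4 / 3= 1.33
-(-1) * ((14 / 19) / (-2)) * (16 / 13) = -112 / 247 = -0.45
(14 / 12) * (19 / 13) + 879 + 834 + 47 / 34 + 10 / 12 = 758879 / 442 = 1716.92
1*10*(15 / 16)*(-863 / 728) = -11.11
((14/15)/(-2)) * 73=-511/15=-34.07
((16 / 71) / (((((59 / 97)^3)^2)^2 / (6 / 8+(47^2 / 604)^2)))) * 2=7151145964042527357708865440026 / 2880291103662850568909861351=2482.79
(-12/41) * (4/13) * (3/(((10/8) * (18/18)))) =-576/2665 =-0.22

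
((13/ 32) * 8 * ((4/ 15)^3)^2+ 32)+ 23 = 626497687/ 11390625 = 55.00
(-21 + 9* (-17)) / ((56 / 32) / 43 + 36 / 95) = -414.64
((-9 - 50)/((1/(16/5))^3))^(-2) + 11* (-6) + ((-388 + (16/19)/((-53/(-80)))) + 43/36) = -238993887003096673/529292693864448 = -451.53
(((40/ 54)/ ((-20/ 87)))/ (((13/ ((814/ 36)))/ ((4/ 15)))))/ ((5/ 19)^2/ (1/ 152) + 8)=-20387/ 252720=-0.08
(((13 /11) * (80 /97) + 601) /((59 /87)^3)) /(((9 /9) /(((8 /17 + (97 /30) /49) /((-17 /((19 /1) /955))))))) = -3265400574198927 /2694170419800650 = -1.21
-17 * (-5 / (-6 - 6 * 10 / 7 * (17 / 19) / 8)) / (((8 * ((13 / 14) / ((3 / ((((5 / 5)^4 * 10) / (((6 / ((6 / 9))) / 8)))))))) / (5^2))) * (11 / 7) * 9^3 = -4079465775 / 256672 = -15893.69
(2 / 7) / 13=2 / 91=0.02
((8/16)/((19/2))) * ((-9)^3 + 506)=-223/19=-11.74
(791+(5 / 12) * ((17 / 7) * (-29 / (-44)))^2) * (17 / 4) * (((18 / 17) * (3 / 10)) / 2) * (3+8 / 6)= 35164908987 / 15178240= 2316.80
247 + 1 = 248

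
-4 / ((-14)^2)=-1 / 49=-0.02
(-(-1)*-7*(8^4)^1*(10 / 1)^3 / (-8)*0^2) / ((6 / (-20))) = 0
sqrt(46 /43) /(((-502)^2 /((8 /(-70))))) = -sqrt(1978) /94816505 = -0.00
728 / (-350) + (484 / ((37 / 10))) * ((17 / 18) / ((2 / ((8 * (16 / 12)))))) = 16404052 / 24975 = 656.82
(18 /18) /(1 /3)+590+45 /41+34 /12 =146845 /246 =596.93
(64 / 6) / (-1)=-32 / 3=-10.67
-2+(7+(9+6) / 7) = 7.14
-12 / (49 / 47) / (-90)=94 / 735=0.13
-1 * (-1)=1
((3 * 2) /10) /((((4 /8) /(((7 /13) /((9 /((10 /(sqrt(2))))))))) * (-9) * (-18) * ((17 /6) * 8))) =7 * sqrt(2) /71604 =0.00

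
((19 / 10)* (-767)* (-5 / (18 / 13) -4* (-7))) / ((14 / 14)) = -6397547 / 180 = -35541.93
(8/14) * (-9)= -36/7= -5.14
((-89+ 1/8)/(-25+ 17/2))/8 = 237/352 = 0.67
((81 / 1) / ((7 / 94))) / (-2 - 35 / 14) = -241.71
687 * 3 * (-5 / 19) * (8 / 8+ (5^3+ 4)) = -1339650 / 19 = -70507.89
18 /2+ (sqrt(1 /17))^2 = 9.06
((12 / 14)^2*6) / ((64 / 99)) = 2673 / 392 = 6.82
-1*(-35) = 35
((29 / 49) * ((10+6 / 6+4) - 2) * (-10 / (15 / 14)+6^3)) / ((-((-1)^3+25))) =-58435 / 882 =-66.25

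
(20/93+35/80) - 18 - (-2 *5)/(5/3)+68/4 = 8411/1488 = 5.65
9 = 9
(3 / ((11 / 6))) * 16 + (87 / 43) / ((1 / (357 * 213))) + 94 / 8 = 291156715 / 1892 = 153888.33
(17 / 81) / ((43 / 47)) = 799 / 3483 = 0.23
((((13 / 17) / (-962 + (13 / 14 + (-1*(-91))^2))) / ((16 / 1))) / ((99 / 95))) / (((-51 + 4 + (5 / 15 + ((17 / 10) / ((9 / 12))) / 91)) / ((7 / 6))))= -2118025 / 13514599812384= -0.00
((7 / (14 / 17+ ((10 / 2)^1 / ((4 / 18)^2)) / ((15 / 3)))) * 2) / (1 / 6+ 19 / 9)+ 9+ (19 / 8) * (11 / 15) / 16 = 1060432337 / 112805760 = 9.40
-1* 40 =-40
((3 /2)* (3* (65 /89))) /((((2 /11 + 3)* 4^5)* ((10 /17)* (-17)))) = -1287 /12759040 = -0.00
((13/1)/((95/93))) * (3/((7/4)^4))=928512/228095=4.07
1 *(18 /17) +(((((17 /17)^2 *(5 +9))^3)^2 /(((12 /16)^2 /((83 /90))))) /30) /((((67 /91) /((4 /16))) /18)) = 1933600717922 /768825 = 2515007.60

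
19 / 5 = 3.80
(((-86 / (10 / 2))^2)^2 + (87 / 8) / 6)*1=875231181 / 10000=87523.12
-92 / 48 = -23 / 12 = -1.92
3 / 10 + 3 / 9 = 19 / 30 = 0.63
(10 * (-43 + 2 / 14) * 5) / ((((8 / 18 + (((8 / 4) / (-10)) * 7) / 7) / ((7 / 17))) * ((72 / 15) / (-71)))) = 9984375 / 187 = 53392.38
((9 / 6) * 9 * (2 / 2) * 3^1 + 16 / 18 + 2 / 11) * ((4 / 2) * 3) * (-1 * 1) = -8231 / 33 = -249.42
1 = 1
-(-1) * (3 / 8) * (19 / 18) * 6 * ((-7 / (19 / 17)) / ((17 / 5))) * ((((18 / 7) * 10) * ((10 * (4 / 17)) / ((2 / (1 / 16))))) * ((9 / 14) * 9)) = -91125 / 1904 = -47.86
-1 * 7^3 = -343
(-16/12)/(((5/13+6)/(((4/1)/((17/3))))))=-208/1411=-0.15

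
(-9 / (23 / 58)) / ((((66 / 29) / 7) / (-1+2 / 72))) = 206045 / 3036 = 67.87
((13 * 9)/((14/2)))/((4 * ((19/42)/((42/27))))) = 273/19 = 14.37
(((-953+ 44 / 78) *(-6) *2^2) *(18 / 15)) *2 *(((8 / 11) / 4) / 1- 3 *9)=-210389280 / 143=-1471253.71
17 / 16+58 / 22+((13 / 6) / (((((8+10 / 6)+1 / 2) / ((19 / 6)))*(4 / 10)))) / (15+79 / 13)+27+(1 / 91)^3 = 102343855682429 / 3325129023216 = 30.78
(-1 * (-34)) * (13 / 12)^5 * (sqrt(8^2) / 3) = 6311981 / 46656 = 135.29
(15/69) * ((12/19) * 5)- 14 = -5818/437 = -13.31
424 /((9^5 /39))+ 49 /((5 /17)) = 16423499 /98415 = 166.88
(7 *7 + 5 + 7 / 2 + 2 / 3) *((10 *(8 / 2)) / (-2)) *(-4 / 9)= 13960 / 27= 517.04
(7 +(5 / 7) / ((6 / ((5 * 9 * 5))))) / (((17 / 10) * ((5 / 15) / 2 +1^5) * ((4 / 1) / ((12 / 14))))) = 21285 / 5831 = 3.65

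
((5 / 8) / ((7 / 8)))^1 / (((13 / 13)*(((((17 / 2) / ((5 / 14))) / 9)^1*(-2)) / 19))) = -4275 / 1666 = -2.57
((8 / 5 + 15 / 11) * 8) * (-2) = -47.42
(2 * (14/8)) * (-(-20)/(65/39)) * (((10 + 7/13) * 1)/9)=1918/39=49.18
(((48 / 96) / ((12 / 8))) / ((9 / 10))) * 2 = 20 / 27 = 0.74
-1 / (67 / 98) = -98 / 67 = -1.46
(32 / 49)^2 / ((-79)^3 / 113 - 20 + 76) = -115712 / 1168593111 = -0.00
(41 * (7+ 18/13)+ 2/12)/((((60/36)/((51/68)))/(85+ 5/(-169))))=13150.97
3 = 3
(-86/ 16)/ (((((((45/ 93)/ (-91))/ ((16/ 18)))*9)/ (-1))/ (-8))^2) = -175204230656/ 1476225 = -118683.96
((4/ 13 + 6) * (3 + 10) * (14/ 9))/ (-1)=-1148/ 9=-127.56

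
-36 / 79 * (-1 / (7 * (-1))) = -36 / 553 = -0.07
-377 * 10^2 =-37700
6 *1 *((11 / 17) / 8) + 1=101 / 68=1.49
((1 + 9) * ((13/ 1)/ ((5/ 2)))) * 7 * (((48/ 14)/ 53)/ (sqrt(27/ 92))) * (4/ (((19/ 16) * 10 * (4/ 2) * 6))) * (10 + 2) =26624 * sqrt(69)/ 15105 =14.64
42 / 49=6 / 7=0.86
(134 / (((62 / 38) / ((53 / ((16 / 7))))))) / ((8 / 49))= 11664.25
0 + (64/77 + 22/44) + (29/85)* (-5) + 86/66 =7291/7854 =0.93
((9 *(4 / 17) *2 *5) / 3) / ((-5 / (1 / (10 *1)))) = -12 / 85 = -0.14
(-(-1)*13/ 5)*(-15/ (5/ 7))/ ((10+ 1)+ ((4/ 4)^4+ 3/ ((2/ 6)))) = -13/ 5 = -2.60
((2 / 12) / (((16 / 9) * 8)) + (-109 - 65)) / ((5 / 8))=-44541 / 160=-278.38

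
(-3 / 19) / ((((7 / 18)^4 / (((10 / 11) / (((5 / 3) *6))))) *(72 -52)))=-78732 / 2509045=-0.03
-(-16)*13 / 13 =16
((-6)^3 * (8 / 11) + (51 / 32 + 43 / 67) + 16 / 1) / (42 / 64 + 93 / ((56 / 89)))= -0.94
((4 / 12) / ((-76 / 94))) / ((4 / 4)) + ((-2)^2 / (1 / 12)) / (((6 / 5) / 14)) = 63793 / 114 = 559.59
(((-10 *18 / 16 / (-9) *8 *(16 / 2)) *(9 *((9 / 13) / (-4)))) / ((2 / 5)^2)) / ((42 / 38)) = -64125 / 91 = -704.67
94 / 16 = 47 / 8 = 5.88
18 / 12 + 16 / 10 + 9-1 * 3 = 91 / 10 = 9.10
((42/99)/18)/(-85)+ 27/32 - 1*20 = -15475409/807840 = -19.16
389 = 389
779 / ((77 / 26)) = 20254 / 77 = 263.04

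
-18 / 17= -1.06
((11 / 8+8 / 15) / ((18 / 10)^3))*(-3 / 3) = -5725 / 17496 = -0.33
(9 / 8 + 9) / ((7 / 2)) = 81 / 28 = 2.89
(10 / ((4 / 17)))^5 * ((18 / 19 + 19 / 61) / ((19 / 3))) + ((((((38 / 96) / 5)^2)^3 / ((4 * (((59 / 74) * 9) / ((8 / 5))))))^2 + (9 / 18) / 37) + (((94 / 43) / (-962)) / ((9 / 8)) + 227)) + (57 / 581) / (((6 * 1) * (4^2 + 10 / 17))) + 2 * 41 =5515152901081687011887074809744406141904373714572571109 / 200109878332786880561586259781222400000000000000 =27560622.93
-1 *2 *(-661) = 1322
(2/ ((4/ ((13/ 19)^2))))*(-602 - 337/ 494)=-3870425/ 27436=-141.07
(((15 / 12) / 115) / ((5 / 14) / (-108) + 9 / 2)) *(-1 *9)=-3402 / 156377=-0.02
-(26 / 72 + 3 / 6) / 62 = -1 / 72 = -0.01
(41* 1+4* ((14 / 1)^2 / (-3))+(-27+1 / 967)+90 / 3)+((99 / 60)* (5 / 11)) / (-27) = -7566739 / 34812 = -217.36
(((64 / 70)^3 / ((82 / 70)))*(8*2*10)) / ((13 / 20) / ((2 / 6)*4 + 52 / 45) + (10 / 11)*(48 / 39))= 9596567552 / 126869785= 75.64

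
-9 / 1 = -9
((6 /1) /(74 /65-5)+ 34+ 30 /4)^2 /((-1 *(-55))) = 36556619 /1260020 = 29.01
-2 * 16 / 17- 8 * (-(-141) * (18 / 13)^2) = -2164.44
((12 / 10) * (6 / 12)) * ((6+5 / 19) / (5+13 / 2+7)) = 714 / 3515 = 0.20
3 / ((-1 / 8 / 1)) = -24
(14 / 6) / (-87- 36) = -7 / 369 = -0.02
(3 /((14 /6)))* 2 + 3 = 39 /7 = 5.57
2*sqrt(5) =4.47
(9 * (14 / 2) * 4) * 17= 4284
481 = 481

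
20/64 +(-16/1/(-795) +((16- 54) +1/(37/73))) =-16799213/470640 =-35.69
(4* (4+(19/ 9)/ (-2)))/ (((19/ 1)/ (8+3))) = 1166/ 171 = 6.82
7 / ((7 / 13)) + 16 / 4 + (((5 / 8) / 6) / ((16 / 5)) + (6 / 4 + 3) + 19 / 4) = 20185 / 768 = 26.28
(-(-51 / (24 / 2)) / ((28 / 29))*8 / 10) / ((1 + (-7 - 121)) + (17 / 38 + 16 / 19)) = -551 / 19670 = -0.03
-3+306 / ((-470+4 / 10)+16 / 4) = -1419 / 388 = -3.66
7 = 7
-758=-758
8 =8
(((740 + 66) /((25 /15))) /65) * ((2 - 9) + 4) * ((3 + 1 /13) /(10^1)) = -2232 /325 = -6.87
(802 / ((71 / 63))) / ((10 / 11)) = 277893 / 355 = 782.80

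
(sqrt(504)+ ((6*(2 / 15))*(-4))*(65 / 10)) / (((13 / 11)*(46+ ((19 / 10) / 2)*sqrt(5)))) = -64768 / 168919- 5016*sqrt(70) / 2195947+ 6688*sqrt(5) / 844595+ 242880*sqrt(14) / 2195947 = 0.03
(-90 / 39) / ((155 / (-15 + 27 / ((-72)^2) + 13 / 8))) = 2567 / 12896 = 0.20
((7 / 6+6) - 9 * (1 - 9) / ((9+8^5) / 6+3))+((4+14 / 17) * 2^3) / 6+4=58911089 / 3345090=17.61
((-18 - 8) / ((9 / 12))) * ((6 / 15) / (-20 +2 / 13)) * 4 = 5408 / 1935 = 2.79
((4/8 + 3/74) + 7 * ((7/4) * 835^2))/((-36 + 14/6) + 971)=3792207015/416176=9112.03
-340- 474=-814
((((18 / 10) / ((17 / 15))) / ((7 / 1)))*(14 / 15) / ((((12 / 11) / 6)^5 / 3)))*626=2001532.35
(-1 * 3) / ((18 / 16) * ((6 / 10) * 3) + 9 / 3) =-40 / 67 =-0.60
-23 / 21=-1.10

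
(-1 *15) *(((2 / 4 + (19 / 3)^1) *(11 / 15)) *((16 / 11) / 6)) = -164 / 9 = -18.22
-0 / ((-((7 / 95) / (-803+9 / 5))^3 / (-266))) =0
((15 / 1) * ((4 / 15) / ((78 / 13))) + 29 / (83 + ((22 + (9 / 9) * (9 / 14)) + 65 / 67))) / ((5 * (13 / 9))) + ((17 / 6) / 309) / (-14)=21818059901 / 168719061420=0.13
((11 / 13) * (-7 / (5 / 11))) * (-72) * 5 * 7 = 32837.54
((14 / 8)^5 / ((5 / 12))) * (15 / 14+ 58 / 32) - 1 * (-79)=3944489 / 20480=192.60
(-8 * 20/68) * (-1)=40/17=2.35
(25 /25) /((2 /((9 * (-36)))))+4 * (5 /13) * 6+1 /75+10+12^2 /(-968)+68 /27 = -149058493 /1061775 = -140.39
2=2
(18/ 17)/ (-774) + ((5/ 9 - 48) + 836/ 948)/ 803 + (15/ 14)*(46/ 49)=135489851218/ 143151743889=0.95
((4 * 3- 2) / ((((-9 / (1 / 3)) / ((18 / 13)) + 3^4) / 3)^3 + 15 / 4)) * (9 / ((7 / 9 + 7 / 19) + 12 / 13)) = 2106 / 417335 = 0.01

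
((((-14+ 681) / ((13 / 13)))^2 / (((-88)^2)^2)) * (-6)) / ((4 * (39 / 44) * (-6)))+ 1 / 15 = 73097533 / 1063096320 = 0.07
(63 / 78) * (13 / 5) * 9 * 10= 189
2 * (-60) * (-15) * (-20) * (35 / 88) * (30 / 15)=-28636.36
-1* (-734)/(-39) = -734/39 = -18.82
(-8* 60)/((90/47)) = -250.67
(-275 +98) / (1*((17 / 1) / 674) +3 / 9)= -357894 / 725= -493.65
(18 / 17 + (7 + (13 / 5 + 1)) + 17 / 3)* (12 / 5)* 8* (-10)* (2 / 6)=-282752 / 255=-1108.83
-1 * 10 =-10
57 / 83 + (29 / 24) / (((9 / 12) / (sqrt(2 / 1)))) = 57 / 83 + 29 * sqrt(2) / 18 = 2.97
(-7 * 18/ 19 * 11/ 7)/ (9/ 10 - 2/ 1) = 180/ 19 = 9.47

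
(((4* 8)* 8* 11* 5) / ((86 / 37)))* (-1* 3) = -781440 / 43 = -18173.02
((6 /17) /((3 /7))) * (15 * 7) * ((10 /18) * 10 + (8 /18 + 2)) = 11760 /17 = 691.76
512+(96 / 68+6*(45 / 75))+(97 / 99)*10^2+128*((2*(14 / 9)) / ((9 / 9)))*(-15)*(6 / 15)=-14931086 / 8415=-1774.34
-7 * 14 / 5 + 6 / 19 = -1832 / 95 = -19.28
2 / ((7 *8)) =0.04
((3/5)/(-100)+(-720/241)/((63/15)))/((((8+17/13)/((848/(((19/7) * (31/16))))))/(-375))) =4660.17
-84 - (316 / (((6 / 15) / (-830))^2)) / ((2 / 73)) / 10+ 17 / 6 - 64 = -4966108020.17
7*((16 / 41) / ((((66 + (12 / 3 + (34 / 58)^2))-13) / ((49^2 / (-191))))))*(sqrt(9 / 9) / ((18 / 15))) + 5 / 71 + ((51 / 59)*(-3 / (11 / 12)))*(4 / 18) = -27597982461067 / 26103141064011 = -1.06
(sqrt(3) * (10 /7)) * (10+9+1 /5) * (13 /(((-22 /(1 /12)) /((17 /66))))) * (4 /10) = -1768 * sqrt(3) /12705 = -0.24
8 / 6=4 / 3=1.33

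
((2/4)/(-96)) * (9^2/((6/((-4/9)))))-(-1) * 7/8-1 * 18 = -547/32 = -17.09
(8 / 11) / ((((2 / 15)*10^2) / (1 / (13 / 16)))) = 48 / 715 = 0.07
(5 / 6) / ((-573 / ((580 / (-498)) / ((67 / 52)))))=37700 / 28678077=0.00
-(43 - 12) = -31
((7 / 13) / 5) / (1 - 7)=-7 / 390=-0.02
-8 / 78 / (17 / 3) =-4 / 221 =-0.02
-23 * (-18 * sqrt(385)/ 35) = 232.09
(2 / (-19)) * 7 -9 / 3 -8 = -223 / 19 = -11.74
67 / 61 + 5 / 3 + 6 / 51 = 8968 / 3111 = 2.88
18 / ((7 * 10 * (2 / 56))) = 36 / 5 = 7.20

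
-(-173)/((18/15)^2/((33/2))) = 47575/24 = 1982.29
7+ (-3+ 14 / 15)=74 / 15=4.93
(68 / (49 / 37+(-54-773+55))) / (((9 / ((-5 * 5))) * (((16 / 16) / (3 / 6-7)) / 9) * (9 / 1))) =-81770 / 51327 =-1.59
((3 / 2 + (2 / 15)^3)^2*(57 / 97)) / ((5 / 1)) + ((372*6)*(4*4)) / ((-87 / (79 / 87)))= -2307371881541501 / 6194753437500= -372.47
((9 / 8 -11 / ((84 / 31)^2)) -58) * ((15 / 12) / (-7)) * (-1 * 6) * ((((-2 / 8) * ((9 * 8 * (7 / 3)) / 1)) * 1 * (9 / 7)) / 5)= 3706929 / 5488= 675.46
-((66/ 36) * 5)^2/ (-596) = 3025/ 21456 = 0.14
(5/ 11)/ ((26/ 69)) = 345/ 286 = 1.21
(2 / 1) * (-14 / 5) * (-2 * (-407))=-22792 / 5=-4558.40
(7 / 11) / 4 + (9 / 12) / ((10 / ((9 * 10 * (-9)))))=-1333 / 22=-60.59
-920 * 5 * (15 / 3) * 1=-23000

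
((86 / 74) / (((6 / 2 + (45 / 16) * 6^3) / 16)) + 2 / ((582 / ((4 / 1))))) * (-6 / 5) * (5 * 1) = -387416 / 1460723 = -0.27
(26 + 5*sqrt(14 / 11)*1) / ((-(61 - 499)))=0.07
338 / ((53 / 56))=18928 / 53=357.13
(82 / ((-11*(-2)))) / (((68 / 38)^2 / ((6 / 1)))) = 44403 / 6358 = 6.98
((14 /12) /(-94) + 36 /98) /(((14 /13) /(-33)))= -1402687 /128968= -10.88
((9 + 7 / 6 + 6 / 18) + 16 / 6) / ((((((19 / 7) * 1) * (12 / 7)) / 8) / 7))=27097 / 171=158.46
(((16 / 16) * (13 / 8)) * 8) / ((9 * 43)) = 13 / 387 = 0.03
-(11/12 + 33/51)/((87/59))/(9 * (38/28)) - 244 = -12772087/52326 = -244.09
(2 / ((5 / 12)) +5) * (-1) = -49 / 5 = -9.80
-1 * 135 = -135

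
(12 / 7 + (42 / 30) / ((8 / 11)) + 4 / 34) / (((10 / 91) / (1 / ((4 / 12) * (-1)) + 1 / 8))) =-5347017 / 54400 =-98.29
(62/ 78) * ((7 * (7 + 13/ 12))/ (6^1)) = 21049/ 2808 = 7.50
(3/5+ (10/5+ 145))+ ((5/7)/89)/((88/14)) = 2890033/19580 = 147.60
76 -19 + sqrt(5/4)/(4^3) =sqrt(5)/128 + 57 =57.02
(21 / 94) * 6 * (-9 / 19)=-567 / 893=-0.63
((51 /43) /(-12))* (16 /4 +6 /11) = -425 /946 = -0.45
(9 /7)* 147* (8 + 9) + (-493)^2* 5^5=759531338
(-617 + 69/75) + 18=-14952/25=-598.08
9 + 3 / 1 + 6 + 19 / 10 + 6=259 / 10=25.90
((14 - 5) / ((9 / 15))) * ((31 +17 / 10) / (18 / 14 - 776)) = -6867 / 10846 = -0.63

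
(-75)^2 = 5625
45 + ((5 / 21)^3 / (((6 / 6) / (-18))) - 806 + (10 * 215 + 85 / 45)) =4292924 / 3087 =1390.65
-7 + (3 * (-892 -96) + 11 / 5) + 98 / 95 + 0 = -281938 / 95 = -2967.77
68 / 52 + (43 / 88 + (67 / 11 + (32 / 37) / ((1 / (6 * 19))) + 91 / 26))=4655311 / 42328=109.98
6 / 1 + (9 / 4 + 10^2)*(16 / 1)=1642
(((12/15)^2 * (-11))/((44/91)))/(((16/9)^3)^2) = -48361131/104857600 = -0.46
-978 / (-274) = 489 / 137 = 3.57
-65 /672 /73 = -65 /49056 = -0.00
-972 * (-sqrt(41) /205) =972 * sqrt(41) /205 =30.36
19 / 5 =3.80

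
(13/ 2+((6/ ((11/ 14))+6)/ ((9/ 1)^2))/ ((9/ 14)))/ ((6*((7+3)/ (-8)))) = -36149/ 40095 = -0.90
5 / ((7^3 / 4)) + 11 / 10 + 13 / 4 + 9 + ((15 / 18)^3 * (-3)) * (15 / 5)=8.20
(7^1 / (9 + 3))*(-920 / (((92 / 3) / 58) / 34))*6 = -207060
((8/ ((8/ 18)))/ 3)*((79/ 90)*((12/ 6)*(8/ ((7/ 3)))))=1264/ 35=36.11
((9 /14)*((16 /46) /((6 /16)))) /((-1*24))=-4 /161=-0.02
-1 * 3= -3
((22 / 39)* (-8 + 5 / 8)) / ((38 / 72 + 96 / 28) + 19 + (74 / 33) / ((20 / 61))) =-749595 / 5368597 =-0.14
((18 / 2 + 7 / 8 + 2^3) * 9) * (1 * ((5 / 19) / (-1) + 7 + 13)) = 482625 / 152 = 3175.16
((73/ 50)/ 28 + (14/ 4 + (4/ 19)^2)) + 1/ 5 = 1918733/ 505400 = 3.80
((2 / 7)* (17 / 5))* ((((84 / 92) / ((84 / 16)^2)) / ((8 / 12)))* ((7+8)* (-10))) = -8160 / 1127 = -7.24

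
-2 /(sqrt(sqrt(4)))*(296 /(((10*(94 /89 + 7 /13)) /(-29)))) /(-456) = -1241461*sqrt(2) /1051650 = -1.67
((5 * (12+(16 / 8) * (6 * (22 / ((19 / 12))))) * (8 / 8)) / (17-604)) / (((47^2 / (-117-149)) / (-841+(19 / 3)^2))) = -571161920 / 3890049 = -146.83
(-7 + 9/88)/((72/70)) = -21245/3168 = -6.71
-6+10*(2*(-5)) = -106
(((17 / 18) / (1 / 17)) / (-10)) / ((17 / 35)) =-119 / 36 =-3.31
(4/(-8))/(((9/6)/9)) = -3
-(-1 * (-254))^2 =-64516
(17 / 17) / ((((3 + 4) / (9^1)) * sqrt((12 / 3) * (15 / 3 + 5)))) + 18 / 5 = 9 * sqrt(10) / 140 + 18 / 5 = 3.80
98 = 98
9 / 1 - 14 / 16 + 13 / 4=91 / 8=11.38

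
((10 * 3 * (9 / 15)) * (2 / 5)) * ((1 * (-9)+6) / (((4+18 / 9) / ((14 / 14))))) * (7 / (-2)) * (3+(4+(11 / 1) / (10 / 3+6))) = 2061 / 20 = 103.05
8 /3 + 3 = 17 /3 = 5.67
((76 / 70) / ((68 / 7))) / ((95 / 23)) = 23 / 850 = 0.03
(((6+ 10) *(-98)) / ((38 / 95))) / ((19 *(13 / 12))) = -47040 / 247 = -190.45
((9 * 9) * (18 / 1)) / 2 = 729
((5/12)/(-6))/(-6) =5/432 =0.01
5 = 5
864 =864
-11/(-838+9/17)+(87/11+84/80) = 28102267/3132140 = 8.97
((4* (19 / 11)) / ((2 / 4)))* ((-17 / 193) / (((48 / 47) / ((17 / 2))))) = -258077 / 25476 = -10.13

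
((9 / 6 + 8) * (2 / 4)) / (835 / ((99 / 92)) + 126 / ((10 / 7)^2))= 47025 / 8293226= 0.01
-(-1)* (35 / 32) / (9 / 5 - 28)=-175 / 4192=-0.04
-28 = -28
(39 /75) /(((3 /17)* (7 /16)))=3536 /525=6.74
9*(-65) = -585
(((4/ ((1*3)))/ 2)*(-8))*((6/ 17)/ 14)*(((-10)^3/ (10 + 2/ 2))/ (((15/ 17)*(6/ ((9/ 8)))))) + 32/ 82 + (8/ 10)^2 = 286312/ 78925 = 3.63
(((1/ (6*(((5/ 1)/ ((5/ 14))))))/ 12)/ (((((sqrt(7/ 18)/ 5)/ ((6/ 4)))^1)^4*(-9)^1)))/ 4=-50625/ 87808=-0.58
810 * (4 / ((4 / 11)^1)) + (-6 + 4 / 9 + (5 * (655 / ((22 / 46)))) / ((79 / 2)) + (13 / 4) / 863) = 245083506193 / 26998092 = 9077.81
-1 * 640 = -640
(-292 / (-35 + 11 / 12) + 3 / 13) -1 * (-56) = 344531 / 5317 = 64.80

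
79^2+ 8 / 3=18731 / 3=6243.67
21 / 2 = 10.50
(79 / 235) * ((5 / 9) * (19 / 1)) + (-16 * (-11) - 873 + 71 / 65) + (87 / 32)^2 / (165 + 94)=-692.33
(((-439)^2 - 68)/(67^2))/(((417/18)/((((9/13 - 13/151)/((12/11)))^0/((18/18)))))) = 1155918/623971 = 1.85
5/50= 1/10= 0.10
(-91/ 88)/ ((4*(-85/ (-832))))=-2366/ 935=-2.53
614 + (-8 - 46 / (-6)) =1841 / 3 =613.67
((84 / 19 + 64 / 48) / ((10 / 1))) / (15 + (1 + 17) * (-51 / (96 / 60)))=-656 / 636975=-0.00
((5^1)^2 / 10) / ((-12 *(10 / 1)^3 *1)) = -1 / 4800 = -0.00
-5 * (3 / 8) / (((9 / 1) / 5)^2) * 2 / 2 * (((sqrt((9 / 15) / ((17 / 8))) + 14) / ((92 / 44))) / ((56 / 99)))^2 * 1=-4580070825 / 56404096-1098075 * sqrt(510) / 4028864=-87.36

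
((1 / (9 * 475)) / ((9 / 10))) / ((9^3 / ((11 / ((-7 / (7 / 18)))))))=-11 / 50486895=-0.00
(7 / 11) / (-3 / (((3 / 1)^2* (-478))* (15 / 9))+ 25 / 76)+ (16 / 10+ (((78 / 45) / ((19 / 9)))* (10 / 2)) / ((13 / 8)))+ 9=470711921 / 31259085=15.06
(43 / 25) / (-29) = -43 / 725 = -0.06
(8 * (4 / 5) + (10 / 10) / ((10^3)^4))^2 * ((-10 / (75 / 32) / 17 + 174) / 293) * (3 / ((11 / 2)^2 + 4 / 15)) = 2722160640000850675200000066459 / 1140026375000000000000000000000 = 2.39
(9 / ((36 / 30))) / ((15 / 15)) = 15 / 2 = 7.50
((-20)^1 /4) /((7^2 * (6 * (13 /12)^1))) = -10 /637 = -0.02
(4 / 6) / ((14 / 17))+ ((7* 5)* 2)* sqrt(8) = 17 / 21+ 140* sqrt(2) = 198.80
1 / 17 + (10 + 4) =239 / 17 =14.06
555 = 555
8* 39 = 312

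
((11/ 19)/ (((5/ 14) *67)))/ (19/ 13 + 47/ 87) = 0.01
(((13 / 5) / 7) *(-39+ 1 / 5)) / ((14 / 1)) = -1261 / 1225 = -1.03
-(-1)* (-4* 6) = -24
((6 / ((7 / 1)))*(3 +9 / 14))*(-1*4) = -612 / 49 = -12.49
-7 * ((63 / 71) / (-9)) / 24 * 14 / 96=343 / 81792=0.00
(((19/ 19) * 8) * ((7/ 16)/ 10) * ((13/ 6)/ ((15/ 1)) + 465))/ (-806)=-293041/ 1450800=-0.20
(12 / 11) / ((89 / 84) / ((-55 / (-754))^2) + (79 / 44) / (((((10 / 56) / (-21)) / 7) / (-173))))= 34650 / 8127905323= 0.00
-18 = -18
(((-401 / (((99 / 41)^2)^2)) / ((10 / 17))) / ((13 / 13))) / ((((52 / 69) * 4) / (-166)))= 36773473114933 / 33300661680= 1104.29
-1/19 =-0.05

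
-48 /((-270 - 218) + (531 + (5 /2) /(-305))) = -5856 /5245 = -1.12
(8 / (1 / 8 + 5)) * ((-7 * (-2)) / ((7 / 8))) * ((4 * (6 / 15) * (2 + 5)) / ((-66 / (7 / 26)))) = -1.14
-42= -42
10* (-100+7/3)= -2930/3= -976.67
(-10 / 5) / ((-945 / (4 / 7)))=0.00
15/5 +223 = 226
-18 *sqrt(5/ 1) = -40.25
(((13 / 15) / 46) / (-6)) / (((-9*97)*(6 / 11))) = 143 / 21685320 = 0.00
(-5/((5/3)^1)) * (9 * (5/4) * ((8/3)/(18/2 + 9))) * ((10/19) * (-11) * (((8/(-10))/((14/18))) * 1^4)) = -3960/133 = -29.77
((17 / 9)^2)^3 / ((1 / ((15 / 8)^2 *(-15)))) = -3017196125 / 1259712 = -2395.15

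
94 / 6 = 47 / 3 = 15.67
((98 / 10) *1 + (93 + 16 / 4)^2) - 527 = 44459 / 5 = 8891.80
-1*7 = -7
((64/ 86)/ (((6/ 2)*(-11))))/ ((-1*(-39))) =-32/ 55341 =-0.00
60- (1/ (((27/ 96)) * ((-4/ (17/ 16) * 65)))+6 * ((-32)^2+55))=-7504363/ 1170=-6413.99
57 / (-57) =-1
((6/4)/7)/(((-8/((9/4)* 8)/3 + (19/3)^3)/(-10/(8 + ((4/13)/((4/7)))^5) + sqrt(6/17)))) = -3341637/3185298683 + 27* sqrt(102)/543830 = -0.00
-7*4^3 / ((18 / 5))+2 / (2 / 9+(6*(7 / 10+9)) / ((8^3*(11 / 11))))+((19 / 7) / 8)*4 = -114218071 / 975114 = -117.13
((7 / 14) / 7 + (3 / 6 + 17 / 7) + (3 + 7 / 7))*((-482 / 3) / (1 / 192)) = -215936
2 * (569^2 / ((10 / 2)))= 647522 / 5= 129504.40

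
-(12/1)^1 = -12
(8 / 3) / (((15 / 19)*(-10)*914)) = -38 / 102825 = -0.00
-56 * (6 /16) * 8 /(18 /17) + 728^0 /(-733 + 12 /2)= -346055 /2181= -158.67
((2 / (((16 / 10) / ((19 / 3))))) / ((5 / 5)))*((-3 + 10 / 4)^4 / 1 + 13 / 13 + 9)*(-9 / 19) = -2415 / 64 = -37.73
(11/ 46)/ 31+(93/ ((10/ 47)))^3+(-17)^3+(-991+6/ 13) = 774006485054659/ 9269000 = 83504853.28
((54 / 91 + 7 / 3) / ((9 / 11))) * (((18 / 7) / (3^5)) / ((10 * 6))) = 8789 / 13931190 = 0.00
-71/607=-0.12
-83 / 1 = -83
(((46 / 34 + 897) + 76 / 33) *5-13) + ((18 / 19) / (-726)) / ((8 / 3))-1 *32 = 4181830381 / 937992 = 4458.28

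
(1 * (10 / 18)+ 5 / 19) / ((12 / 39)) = 2.66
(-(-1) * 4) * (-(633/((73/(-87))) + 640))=33404/73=457.59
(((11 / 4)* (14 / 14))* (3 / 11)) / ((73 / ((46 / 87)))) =23 / 4234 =0.01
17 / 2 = 8.50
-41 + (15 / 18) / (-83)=-20423 / 498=-41.01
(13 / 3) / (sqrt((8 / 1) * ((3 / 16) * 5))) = 13 * sqrt(30) / 45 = 1.58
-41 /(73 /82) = -3362 /73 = -46.05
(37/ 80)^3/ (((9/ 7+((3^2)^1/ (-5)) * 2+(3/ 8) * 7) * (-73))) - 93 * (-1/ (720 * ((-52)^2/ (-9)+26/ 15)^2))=-16011309048211/ 3672145436044800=-0.00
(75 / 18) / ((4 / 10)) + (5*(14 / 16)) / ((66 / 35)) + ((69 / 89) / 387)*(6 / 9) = 77217821 / 6061968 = 12.74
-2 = -2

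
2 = 2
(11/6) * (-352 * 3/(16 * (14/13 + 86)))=-1573/1132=-1.39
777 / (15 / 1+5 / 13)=10101 / 200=50.50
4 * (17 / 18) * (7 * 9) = 238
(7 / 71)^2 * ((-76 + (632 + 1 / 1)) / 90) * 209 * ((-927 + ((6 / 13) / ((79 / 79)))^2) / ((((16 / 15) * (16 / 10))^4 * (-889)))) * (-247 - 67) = -14089589597214140625 / 29043369598517248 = -485.12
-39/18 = -13/6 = -2.17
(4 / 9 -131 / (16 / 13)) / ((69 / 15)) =-23.04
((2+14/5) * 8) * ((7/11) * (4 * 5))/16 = 336/11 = 30.55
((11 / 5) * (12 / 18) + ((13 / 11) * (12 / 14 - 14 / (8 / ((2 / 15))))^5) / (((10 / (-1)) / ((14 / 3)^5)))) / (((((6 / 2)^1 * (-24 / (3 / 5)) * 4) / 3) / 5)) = 471762827963 / 649539000000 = 0.73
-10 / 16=-5 / 8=-0.62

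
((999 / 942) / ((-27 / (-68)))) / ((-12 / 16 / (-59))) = 296888 / 1413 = 210.11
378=378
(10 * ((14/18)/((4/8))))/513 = 140/4617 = 0.03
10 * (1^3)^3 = 10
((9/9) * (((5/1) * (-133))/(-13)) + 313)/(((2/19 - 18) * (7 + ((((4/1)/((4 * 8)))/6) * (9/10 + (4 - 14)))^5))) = -114592988528640000/39416794738559329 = -2.91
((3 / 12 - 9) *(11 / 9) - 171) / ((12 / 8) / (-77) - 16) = 503657 / 44406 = 11.34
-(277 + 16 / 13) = -3617 / 13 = -278.23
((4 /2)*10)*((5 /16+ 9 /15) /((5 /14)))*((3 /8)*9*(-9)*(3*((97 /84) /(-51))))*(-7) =-4014927 /5440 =-738.04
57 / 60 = 19 / 20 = 0.95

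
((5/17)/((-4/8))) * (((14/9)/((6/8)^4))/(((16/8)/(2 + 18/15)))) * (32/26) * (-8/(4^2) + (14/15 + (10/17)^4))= -635726135296/201839771835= -3.15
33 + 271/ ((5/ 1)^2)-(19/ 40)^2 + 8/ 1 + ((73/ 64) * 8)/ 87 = 7199321/ 139200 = 51.72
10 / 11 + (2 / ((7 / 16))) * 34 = 12038 / 77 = 156.34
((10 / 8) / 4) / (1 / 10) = 3.12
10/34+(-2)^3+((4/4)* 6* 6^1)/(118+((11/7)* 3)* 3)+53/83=-8868528/1305175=-6.79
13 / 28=0.46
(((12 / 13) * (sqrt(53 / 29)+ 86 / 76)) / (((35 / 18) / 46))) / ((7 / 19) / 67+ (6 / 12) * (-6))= -18.11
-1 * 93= -93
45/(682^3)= 45/317214568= 0.00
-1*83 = -83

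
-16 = -16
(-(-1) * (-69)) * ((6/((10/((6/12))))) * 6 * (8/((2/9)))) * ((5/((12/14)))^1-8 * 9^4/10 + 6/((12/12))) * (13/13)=585388134/25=23415525.36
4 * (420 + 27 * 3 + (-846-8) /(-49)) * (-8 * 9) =-1045152 /7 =-149307.43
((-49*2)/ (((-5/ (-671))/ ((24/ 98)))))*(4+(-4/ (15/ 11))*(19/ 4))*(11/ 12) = 2199538/ 75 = 29327.17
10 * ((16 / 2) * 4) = 320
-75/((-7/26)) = 1950/7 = 278.57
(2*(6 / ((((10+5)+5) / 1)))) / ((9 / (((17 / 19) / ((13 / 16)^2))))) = 4352 / 48165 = 0.09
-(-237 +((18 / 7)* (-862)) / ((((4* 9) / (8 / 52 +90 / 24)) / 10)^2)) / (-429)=-69200057 / 10440144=-6.63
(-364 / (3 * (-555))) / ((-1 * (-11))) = 364 / 18315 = 0.02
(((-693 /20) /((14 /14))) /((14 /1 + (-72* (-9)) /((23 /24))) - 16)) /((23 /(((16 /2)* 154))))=-2.75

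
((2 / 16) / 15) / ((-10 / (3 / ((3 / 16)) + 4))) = -1 / 60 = -0.02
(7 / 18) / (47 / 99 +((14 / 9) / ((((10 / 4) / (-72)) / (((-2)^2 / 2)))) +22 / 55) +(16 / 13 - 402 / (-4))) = 5005 / 167381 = 0.03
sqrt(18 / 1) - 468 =-468 + 3 * sqrt(2) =-463.76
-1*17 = -17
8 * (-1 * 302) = -2416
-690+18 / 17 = -11712 / 17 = -688.94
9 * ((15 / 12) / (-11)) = -45 / 44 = -1.02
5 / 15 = 1 / 3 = 0.33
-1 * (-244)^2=-59536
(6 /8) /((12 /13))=13 /16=0.81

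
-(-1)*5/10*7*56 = 196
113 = 113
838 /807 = 1.04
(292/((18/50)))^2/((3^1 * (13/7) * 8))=46628750/3159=14760.60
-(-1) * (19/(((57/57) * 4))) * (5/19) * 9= 11.25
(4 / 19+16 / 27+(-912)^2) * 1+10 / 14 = 2986798153 / 3591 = 831745.52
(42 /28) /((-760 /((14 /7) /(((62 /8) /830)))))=-249 /589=-0.42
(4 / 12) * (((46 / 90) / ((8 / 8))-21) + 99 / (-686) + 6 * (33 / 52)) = -3376123 / 601965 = -5.61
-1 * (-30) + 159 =189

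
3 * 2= 6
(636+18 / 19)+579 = 23103 / 19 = 1215.95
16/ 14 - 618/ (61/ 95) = -410482/ 427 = -961.32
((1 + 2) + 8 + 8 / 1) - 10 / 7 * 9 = 43 / 7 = 6.14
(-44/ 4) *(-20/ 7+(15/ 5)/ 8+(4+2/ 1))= -2167/ 56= -38.70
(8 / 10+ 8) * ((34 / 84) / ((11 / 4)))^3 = 157216 / 5602905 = 0.03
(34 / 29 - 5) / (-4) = 111 / 116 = 0.96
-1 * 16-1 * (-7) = -9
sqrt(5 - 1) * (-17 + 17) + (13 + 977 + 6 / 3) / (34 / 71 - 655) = -70432 / 46471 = -1.52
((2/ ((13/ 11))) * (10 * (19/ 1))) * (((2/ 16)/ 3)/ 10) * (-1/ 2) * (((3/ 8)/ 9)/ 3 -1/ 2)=7315/ 22464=0.33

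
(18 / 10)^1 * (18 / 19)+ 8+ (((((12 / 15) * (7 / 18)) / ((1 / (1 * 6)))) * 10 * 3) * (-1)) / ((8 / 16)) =-9718 / 95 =-102.29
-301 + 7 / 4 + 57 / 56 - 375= -37701 / 56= -673.23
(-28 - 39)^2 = 4489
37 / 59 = 0.63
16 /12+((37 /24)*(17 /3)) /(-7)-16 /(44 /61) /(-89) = 165073 /493416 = 0.33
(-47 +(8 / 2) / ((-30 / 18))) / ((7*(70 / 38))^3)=-0.02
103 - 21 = 82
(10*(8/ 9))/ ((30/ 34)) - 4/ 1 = 164/ 27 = 6.07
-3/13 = -0.23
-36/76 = -9/19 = -0.47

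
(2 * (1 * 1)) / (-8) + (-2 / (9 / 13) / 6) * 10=-5.06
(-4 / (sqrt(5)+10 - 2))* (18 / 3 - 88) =2624 / 59 - 328* sqrt(5) / 59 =32.04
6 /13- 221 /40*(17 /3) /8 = -43081 /12480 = -3.45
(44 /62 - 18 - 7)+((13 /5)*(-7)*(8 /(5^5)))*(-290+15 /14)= -1049017 /96875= -10.83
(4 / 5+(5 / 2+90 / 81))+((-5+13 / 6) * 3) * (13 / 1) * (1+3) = -39383 / 90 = -437.59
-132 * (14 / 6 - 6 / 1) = 484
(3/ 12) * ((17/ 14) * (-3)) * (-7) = 51/ 8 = 6.38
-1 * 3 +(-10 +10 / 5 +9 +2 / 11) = -20 / 11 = -1.82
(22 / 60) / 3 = 11 / 90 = 0.12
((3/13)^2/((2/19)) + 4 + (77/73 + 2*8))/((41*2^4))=531989/16186144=0.03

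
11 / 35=0.31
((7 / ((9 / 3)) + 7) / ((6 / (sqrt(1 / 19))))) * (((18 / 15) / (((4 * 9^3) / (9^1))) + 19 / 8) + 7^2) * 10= 388423 * sqrt(19) / 9234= 183.35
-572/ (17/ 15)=-8580/ 17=-504.71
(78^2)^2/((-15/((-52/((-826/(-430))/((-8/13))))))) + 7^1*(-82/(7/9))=-16977877146/413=-41108661.37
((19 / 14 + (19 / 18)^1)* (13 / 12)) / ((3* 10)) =247 / 2835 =0.09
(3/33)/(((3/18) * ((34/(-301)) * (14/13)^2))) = -21801/5236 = -4.16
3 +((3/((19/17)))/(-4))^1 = 2.33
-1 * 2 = -2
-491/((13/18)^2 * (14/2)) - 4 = -163816/1183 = -138.48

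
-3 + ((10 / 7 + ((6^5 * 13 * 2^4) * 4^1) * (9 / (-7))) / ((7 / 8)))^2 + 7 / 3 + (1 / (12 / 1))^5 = 53992101348147536494945 / 597445632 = 90371572669138.77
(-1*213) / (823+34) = -213 / 857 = -0.25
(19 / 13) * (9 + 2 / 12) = 1045 / 78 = 13.40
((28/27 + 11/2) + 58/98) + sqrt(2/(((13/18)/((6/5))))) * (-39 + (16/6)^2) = 18863/2646-574 * sqrt(390)/195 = -51.00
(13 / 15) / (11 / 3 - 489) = -1 / 560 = -0.00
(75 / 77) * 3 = 2.92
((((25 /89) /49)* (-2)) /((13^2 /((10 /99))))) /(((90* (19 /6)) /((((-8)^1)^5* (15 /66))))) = 8192000 /45748359657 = 0.00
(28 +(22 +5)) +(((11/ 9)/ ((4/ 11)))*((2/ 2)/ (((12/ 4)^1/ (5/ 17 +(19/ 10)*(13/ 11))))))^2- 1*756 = -25952321831/ 37454400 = -692.90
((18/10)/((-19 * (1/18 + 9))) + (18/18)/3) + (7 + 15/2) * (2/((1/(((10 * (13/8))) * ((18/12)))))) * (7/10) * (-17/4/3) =-700.66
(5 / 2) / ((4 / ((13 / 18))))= 65 / 144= 0.45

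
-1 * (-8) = 8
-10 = -10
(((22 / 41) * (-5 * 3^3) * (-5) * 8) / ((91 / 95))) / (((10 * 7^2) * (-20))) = -56430 / 182819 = -0.31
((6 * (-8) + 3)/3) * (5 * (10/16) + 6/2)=-735/8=-91.88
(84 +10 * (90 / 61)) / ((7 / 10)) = 60240 / 427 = 141.08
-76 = -76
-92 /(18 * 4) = -23 /18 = -1.28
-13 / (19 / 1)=-13 / 19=-0.68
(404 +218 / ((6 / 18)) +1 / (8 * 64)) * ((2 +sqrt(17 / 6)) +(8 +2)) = 541697 * sqrt(102) / 3072 +1625091 / 128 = 14476.91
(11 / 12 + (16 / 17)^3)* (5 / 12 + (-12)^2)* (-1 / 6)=-178836935 / 4244832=-42.13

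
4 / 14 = 2 / 7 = 0.29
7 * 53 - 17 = 354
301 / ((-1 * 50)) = -301 / 50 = -6.02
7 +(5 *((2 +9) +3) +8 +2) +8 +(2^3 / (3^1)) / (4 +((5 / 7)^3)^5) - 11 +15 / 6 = 9947737301847631 / 114124581707382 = 87.17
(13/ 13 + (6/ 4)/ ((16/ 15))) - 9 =-211/ 32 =-6.59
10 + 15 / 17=185 / 17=10.88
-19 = -19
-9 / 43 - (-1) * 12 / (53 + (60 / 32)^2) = 471 / 155531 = 0.00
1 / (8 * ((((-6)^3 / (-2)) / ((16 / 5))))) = 1 / 270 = 0.00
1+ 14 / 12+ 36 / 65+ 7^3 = 134831 / 390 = 345.72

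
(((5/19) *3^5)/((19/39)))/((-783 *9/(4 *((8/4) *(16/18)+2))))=-0.28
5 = 5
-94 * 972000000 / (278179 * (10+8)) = -5076000000 / 278179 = -18247.24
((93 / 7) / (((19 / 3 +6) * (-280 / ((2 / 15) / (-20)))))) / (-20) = -93 / 72520000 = -0.00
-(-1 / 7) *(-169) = -169 / 7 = -24.14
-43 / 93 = -0.46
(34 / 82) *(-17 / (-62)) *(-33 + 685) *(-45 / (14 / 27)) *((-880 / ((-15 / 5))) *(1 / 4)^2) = -1049308425 / 8897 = -117939.58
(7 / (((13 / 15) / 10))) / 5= 210 / 13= 16.15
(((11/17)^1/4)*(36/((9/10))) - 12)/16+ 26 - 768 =-100959/136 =-742.35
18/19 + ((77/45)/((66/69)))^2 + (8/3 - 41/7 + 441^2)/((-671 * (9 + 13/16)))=-2881474913929/113490323100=-25.39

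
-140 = -140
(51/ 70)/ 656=51/ 45920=0.00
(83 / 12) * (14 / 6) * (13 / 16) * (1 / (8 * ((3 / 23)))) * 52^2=29358511 / 864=33979.76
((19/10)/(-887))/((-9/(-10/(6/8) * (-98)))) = 7448/23949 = 0.31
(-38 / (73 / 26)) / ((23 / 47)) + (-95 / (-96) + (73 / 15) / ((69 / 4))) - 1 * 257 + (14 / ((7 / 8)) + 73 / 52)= -8360028949 / 31430880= -265.98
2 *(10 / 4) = 5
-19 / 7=-2.71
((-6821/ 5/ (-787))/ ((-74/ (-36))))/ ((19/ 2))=12924/ 145595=0.09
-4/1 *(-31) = 124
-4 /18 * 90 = -20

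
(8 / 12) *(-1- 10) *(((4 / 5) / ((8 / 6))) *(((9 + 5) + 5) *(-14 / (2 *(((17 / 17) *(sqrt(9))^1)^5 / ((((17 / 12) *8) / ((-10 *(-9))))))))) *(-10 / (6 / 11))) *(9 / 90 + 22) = -60461401 / 492075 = -122.87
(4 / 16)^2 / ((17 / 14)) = 7 / 136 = 0.05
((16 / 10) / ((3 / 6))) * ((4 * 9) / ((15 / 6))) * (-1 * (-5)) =1152 / 5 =230.40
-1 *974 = -974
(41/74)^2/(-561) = -1681/3072036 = -0.00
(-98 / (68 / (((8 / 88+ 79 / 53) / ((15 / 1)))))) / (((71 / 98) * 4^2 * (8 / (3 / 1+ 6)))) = -3320583 / 225177920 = -0.01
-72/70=-36/35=-1.03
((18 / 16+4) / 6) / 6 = 41 / 288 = 0.14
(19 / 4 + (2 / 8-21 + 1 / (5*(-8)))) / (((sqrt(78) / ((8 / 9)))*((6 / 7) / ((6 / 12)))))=-4487*sqrt(78) / 42120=-0.94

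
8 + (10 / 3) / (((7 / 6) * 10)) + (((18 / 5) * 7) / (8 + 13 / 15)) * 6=3370 / 133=25.34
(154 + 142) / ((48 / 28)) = 518 / 3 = 172.67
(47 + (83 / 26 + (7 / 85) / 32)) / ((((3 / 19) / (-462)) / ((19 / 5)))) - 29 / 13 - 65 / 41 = -2022816281407 / 3624400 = -558110.66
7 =7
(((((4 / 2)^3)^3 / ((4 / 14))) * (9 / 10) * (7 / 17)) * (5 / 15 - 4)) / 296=-25872 / 3145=-8.23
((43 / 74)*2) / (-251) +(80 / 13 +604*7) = 511193069 / 120731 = 4234.15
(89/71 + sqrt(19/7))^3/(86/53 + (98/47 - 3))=75994870016/4416979651 + 652940920 * sqrt(133)/435476867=34.50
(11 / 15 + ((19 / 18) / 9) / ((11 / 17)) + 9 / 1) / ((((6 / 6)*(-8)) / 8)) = -88339 / 8910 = -9.91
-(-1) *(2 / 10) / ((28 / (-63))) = -9 / 20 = -0.45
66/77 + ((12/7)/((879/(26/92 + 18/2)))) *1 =41288/47173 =0.88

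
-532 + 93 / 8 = -4163 / 8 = -520.38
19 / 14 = 1.36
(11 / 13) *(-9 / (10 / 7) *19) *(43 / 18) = -62909 / 260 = -241.96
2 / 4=1 / 2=0.50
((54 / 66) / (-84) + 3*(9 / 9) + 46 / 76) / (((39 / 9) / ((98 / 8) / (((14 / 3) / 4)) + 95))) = 87.54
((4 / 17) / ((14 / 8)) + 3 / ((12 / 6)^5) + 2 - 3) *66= -96987 / 1904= -50.94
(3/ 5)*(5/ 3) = 1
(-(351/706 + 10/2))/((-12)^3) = 3881/1219968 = 0.00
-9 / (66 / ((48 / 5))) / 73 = -0.02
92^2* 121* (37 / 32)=2368333 / 2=1184166.50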